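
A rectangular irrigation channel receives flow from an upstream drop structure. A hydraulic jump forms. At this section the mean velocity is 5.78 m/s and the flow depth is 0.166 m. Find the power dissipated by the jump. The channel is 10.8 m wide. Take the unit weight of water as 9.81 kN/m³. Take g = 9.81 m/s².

Fr₁ = V₁/√(g·y₁) = 5.78/√(9.81×0.166) = 4.53.
From the momentum equation for a rectangular channel, y₂/y₁ = ½[√(1 + 8Fr₁²) − 1] = ½[√165.1 − 1] = 5.93.
y₂ = 5.93 × 0.166 = 0.984 m.
q = V₁·y₁ = 5.78 × 0.166 = 0.959 m²/s. V₂ = q/y₂ = 0.959/0.984 = 0.976 m/s. E₁ = y₁ + V₁²/2g = 1.87 m; E₂ = y₂ + V₂²/2g = 1.03 m. ΔE = E₁ − E₂ = 0.837 m.
Q = q·b = 0.959 × 10.8 = 10.4 m³/s. P = γ·Q·ΔE = 9.81 × 10.4 × 0.837 = 85.1 kW.

P = 85.1 kW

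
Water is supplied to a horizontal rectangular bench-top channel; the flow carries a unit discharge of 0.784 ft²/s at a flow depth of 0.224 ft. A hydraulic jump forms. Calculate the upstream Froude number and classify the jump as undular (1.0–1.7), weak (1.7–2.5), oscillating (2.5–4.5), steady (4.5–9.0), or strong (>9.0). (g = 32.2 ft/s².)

V₁ = q/y₁ = 0.784/0.224 = 3.50 ft/s. Fr₁ = V₁/√(g·y₁) = 3.50/√(32.2×0.224) = 1.30.
Fr₁ = 1.30 lies in the undular range.

Fr₁ = 1.30; undular jump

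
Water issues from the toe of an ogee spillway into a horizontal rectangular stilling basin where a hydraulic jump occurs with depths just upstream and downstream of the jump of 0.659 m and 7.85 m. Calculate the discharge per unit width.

For a rectangular channel the momentum equation gives q² = ½·g·y₁·y₂·(y₁ + y₂) = ½×9.81×0.659×7.85×8.51 = 216.
q = √216 = 14.7 m²/s.

q = 14.7 m²/s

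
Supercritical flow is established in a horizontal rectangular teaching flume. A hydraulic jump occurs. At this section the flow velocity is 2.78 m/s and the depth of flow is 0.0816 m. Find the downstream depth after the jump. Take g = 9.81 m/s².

Fr₁ = V₁/√(g·y₁) = 2.78/√(9.81×0.0816) = 3.11.
Sequent-depth ratio: y₂/y₁ = ½[√(1 + 8Fr₁²) − 1] = ½[√78.24 − 1] = 3.92.
y₂ = 3.92 × 0.0816 = 0.320 m.

y₂ = 0.320 m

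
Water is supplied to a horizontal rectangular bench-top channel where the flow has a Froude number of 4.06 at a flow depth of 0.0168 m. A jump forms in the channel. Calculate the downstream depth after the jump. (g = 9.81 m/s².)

y₂ = 0.0884 m

Fr₁ = 4.06 (given).
From the momentum equation for a rectangular channel, y₂/y₁ = ½[√(1 + 8Fr₁²) − 1] = ½[√132.9 − 1] = 5.26.
y₂ = 5.26 × 0.0168 = 0.0884 m.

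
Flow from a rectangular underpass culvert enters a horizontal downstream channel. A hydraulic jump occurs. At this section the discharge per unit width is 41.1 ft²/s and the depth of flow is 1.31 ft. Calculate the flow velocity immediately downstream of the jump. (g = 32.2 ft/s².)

V₂ = 4.94 ft/s

V₁ = q/y₁ = 41.1/1.31 = 31.4 ft/s. Fr₁ = V₁/√(g·y₁) = 31.4/√(32.2×1.31) = 4.83.
Conjugate-depth relation: y₂/y₁ = ½[√(1 + 8Fr₁²) − 1] = ½[√187.7 − 1] = 6.35.
y₂ = 6.35 × 1.31 = 8.32 ft.
V₂ = q/y₂ = 41.1/8.32 = 4.94 ft/s.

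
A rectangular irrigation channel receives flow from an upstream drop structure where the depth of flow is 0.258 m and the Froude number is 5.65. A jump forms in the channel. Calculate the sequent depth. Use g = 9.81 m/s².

y₂ = 1.94 m

Fr₁ = 5.65 (given).
Bélanger equation: y₂/y₁ = ½[√(1 + 8Fr₁²) − 1] = ½[√256.4 − 1] = 7.51.
y₂ = 7.51 × 0.258 = 1.94 m.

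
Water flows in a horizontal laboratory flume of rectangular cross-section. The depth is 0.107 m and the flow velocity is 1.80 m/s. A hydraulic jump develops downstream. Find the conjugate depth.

y₂ = 0.218 m

Fr₁ = V₁/√(g·y₁) = 1.80/√(9.81×0.107) = 1.76.
Conjugate-depth relation: y₂/y₁ = ½[√(1 + 8Fr₁²) − 1] = ½[√25.69 − 1] = 2.03.
y₂ = 2.03 × 0.107 = 0.218 m.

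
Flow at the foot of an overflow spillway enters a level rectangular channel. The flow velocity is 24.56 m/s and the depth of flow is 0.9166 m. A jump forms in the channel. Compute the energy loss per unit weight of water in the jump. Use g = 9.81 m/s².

Fr₁ = V₁/√(g·y₁) = 24.56/√(9.81×0.9166) = 8.190.
By Bélanger, y₂/y₁ = ½[√(1 + 8Fr₁²) − 1] = ½[√537.66 − 1] = 11.09.
y₂ = 11.09 × 0.9166 = 10.17 m.
Head loss: ΔE = (y₂ − y₁)³/(4y₁y₂) = (10.17 − 0.9166)³/(4×0.9166×10.17) = 791.9/37.28 = 21.24 m.

ΔE = 21.24 m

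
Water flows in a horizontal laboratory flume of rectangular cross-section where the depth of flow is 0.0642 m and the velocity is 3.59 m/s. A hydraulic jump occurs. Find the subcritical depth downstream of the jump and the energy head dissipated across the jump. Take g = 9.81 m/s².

Fr₁ = V₁/√(g·y₁) = 3.59/√(9.81×0.0642) = 4.52.
Conjugate-depth relation: y₂/y₁ = ½[√(1 + 8Fr₁²) − 1] = ½[√164.7 − 1] = 5.92.
y₂ = 5.92 × 0.0642 = 0.380 m.
q = V₁·y₁ = 3.59 × 0.0642 = 0.230 m²/s. V₂ = q/y₂ = 0.230/0.380 = 0.607 m/s. E₁ = y₁ + V₁²/2g = 0.721 m; E₂ = y₂ + V₂²/2g = 0.399 m. ΔE = E₁ − E₂ = 0.322 m.

y₂ = 0.380 m; ΔE = 0.322 m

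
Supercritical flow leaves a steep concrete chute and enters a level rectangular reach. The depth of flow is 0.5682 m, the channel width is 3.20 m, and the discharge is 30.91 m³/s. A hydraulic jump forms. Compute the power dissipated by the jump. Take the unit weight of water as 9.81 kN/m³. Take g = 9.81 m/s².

P = 2921 kW

q = Q/b = 30.91/3.20 = 9.659 m²/s; V₁ = q/y₁ = 17.00 m/s. Fr₁ = V₁/√(g·y₁) = 7.201.
From the momentum equation for a rectangular channel, y₂/y₁ = ½[√(1 + 8Fr₁²) − 1] = ½[√415.78 − 1] = 9.695.
y₂ = 9.695 × 0.5682 = 5.509 m.
V₂ = q/y₂ = 9.659/5.509 = 1.753 m/s. E₁ = y₁ + V₁²/2g = 15.30 m; E₂ = y₂ + V₂²/2g = 5.666 m. ΔE = E₁ − E₂ = 9.632 m.
P = γ·Q·ΔE = 9.81 × 30.91 × 9.632 = 2921 kW.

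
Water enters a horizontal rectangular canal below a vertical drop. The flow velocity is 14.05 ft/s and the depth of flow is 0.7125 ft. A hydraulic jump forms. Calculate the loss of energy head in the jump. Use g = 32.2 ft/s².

Fr₁ = V₁/√(g·y₁) = 14.05/√(32.2×0.7125) = 2.933.
Conjugate-depth relation: y₂/y₁ = ½[√(1 + 8Fr₁²) − 1] = ½[√69.834 − 1] = 3.678.
y₂ = 3.678 × 0.7125 = 2.621 ft.
Head loss: ΔE = (y₂ − y₁)³/(4y₁y₂) = (2.621 − 0.7125)³/(4×0.7125×2.621) = 6.949/7.469 = 0.9304 ft.

ΔE = 0.9304 ft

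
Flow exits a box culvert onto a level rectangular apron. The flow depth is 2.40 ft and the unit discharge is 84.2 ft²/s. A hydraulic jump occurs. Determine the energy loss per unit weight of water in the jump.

V₁ = q/y₁ = 84.2/2.40 = 35.1 ft/s. Fr₁ = V₁/√(g·y₁) = 35.1/√(32.2×2.40) = 3.99.
Conjugate-depth relation: y₂/y₁ = ½[√(1 + 8Fr₁²) − 1] = ½[√128.4 − 1] = 5.17.
y₂ = 5.17 × 2.40 = 12.4 ft.
V₂ = q/y₂ = 84.2/12.4 = 6.79 ft/s. E₁ = y₁ + V₁²/2g = 21.5 ft; E₂ = y₂ + V₂²/2g = 13.1 ft. ΔE = E₁ − E₂ = 8.40 ft.

ΔE = 8.40 ft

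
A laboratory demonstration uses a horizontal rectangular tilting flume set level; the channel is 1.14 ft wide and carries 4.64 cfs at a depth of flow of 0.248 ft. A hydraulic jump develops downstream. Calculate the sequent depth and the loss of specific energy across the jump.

y₂ = 1.92 ft; ΔE = 2.44 ft

q = Q/b = 4.64/1.14 = 4.07 ft²/s; V₁ = q/y₁ = 16.4 ft/s. Fr₁ = V₁/√(g·y₁) = 5.81.
Bélanger equation: y₂/y₁ = ½[√(1 + 8Fr₁²) − 1] = ½[√270.8 − 1] = 7.73.
y₂ = 7.73 × 0.248 = 1.92 ft.
Head loss: ΔE = (y₂ − y₁)³/(4y₁y₂) = (1.92 − 0.248)³/(4×0.248×1.92) = 4.65/1.90 = 2.44 ft.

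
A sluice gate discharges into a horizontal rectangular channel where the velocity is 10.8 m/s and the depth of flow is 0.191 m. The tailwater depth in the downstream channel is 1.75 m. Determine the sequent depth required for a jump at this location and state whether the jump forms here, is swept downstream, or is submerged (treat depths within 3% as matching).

Fr₁ = V₁/√(g·y₁) = 10.8/√(9.81×0.191) = 7.89.
Bélanger equation: y₂/y₁ = ½[√(1 + 8Fr₁²) − 1] = ½[√499.0 − 1] = 10.7.
y₂ = 10.7 × 0.191 = 2.04 m.
Tailwater y_tw = 1.75 m: y_tw < y₂, so the jump is swept downstream.

y₂ = 2.04 m; the jump is swept downstream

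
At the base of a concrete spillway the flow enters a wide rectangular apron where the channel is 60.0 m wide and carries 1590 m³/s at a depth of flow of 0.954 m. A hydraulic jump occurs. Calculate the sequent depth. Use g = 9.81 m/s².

y₂ = 11.8 m

q = Q/b = 1590/60.0 = 26.5 m²/s; V₁ = q/y₁ = 27.8 m/s. Fr₁ = V₁/√(g·y₁) = 9.08.
Bélanger equation: y₂/y₁ = ½[√(1 + 8Fr₁²) − 1] = ½[√660.6 − 1] = 12.4.
y₂ = 12.4 × 0.954 = 11.8 m.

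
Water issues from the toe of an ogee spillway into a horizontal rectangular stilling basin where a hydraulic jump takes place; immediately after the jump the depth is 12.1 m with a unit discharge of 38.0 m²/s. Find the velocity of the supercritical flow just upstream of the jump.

V₁ = 21.6 m/s

V₂ = q/y₂ = 38.0/12.1 = 3.14 m/s; Fr₂ = V₂/√(g·y₂) = 0.288.
The Bélanger relation is symmetric: y₁/y₂ = ½[√(1 + 8Fr₂²) − 1] = ½[√1.665 − 1] = 0.145.
y₁ = 0.145 × 12.1 = 1.76 m.
V₁ = q/y₁ = 38.0/1.76 = 21.6 m/s.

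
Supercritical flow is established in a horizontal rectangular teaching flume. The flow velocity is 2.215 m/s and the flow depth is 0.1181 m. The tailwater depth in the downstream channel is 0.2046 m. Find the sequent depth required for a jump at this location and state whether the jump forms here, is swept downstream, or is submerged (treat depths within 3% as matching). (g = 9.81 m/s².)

y₂ = 0.2897 m; the jump is swept downstream

Fr₁ = V₁/√(g·y₁) = 2.215/√(9.81×0.1181) = 2.058.
Conjugate-depth relation: y₂/y₁ = ½[√(1 + 8Fr₁²) − 1] = ½[√34.878 − 1] = 2.453.
y₂ = 2.453 × 0.1181 = 0.2897 m.
Tailwater y_tw = 0.2046 m: y_tw < y₂, so the jump is swept downstream.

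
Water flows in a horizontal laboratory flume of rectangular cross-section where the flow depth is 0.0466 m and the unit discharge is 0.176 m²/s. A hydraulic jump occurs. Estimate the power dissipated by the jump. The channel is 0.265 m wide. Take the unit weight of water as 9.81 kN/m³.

V₁ = q/y₁ = 0.176/0.0466 = 3.78 m/s. Fr₁ = V₁/√(g·y₁) = 3.78/√(9.81×0.0466) = 5.59.
From the momentum equation for a rectangular channel, y₂/y₁ = ½[√(1 + 8Fr₁²) − 1] = ½[√250.6 − 1] = 7.42.
y₂ = 7.42 × 0.0466 = 0.346 m.
Head loss: ΔE = (y₂ − y₁)³/(4y₁y₂) = (0.346 − 0.0466)³/(4×0.0466×0.346) = 0.0267/0.0644 = 0.415 m.
Q = q·b = 0.176 × 0.265 = 0.0466 m³/s. P = γ·Q·ΔE = 9.81 × 0.0466 × 0.415 = 0.190 kW.

P = 0.190 kW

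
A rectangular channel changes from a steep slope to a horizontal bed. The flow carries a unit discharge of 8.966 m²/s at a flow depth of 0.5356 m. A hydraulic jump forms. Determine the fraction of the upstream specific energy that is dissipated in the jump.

V₁ = q/y₁ = 8.966/0.5356 = 16.74 m/s. Fr₁ = V₁/√(g·y₁) = 16.74/√(9.81×0.5356) = 7.303.
By Bélanger, y₂/y₁ = ½[√(1 + 8Fr₁²) − 1] = ½[√427.67 − 1] = 9.840.
y₂ = 9.840 × 0.5356 = 5.270 m.
E₁ = y₁ + V₁²/2g = 14.82 m. ΔE = (y₂ − y₁)³/(4y₁y₂) = 9.401 m. ΔE/E₁ = 9.401/14.82 = 0.634.

ΔE/E₁ = 0.634 (63.4%)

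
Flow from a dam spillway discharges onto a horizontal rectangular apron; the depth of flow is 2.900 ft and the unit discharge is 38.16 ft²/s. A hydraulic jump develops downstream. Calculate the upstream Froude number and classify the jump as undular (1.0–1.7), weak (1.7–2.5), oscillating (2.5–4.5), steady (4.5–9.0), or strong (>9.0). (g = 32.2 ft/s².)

V₁ = q/y₁ = 38.16/2.900 = 13.16 ft/s. Fr₁ = V₁/√(g·y₁) = 13.16/√(32.2×2.900) = 1.362.
Fr₁ = 1.362 lies in the undular range.

Fr₁ = 1.362; undular jump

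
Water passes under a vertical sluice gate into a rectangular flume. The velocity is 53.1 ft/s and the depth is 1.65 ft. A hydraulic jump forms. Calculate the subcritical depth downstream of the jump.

Fr₁ = V₁/√(g·y₁) = 53.1/√(32.2×1.65) = 7.28.
Bélanger equation: y₂/y₁ = ½[√(1 + 8Fr₁²) − 1] = ½[√425.6 − 1] = 9.81.
y₂ = 9.81 × 1.65 = 16.2 ft.

y₂ = 16.2 ft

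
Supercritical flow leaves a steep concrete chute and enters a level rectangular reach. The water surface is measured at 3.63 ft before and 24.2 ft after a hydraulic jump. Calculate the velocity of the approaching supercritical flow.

For a rectangular channel the momentum equation gives q² = ½·g·y₁·y₂·(y₁ + y₂) = ½×32.2×3.63×24.2×27.8 = 39361.
q = √39361 = 198 ft²/s.
V₁ = q/y₁ = 198/3.63 = 54.7 ft/s.

V₁ = 54.7 ft/s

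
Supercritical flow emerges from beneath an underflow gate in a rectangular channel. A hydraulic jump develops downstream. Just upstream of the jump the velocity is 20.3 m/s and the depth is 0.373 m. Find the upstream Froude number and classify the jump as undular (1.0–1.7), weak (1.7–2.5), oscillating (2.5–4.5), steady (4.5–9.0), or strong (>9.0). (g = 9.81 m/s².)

Fr₁ = V₁/√(g·y₁) = 20.3/√(9.81×0.373) = 10.6.
Fr₁ = 10.6 lies in the strong range.

Fr₁ = 10.6; strong jump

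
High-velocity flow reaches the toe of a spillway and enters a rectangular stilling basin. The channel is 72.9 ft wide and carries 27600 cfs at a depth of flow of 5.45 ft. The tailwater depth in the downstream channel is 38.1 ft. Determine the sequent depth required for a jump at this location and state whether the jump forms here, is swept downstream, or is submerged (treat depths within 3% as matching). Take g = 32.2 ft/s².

y₂ = 37.8 ft; the jump forms here

q = Q/b = 27600/72.9 = 379 ft²/s; V₁ = q/y₁ = 69.5 ft/s. Fr₁ = V₁/√(g·y₁) = 5.24.
From the momentum equation for a rectangular channel, y₂/y₁ = ½[√(1 + 8Fr₁²) − 1] = ½[√221.0 − 1] = 6.93.
y₂ = 6.93 × 5.45 = 37.8 ft.
Tailwater y_tw = 38.1 ft: y_tw ≈ y₂, so the jump forms here.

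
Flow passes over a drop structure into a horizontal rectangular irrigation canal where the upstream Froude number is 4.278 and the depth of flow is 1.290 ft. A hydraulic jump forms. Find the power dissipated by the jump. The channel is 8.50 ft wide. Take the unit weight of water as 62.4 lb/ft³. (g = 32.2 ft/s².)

Fr₁ = 4.278 (given).
By Bélanger, y₂/y₁ = ½[√(1 + 8Fr₁²) − 1] = ½[√147.41 − 1] = 5.571.
y₂ = 5.571 × 1.290 = 7.186 ft.
V₁ = Fr₁·√(g·y₁) = 4.278×√(32.2×1.290) = 27.57 ft/s; q = V₁·y₁ = 35.57 ft²/s. V₂ = q/y₂ = 35.57/7.186 = 4.949 ft/s. E₁ = y₁ + V₁²/2g = 13.09 ft; E₂ = y₂ + V₂²/2g = 7.567 ft. ΔE = E₁ − E₂ = 5.528 ft.
Q = q·b = 35.57 × 8.50 = 302.3 cfs. P = γ·Q·ΔE/550 = 62.4 × 302.3 × 5.528 / 550 = 189.6 hp.

P = 189.6 hp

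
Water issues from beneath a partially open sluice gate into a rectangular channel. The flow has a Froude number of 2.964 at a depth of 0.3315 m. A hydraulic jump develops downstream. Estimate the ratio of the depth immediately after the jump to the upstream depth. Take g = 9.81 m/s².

y₂/y₁ = 3.721

Fr₁ = 2.964 (given).
Conjugate-depth relation: y₂/y₁ = ½[√(1 + 8Fr₁²) − 1] = ½[√71.282 − 1] = 3.721.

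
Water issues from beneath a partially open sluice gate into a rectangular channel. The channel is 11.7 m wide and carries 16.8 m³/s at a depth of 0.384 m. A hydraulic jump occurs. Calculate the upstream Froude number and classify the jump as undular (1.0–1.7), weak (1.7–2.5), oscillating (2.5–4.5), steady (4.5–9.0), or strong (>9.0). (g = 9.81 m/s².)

q = Q/b = 16.8/11.7 = 1.44 m²/s; V₁ = q/y₁ = 3.74 m/s. Fr₁ = V₁/√(g·y₁) = 1.93.
Fr₁ = 1.93 lies in the weak range.

Fr₁ = 1.93; weak jump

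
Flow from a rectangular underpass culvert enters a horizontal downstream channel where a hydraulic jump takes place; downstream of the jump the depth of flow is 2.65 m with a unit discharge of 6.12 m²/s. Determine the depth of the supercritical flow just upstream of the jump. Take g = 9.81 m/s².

y₁ = 0.828 m

V₂ = q/y₂ = 6.12/2.65 = 2.31 m/s; Fr₂ = V₂/√(g·y₂) = 0.453.
From the momentum equation (using Fr₂), y₁/y₂ = ½[√(1 + 8Fr₂²) − 1] = ½[√2.641 − 1] = 0.313.
y₁ = 0.313 × 2.65 = 0.828 m.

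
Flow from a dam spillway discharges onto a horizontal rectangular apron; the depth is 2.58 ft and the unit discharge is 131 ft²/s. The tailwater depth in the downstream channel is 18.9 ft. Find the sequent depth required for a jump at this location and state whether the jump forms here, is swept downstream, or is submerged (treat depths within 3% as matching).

V₁ = q/y₁ = 131/2.58 = 50.8 ft/s. Fr₁ = V₁/√(g·y₁) = 50.8/√(32.2×2.58) = 5.57.
Conjugate-depth relation: y₂/y₁ = ½[√(1 + 8Fr₁²) − 1] = ½[√249.3 − 1] = 7.39.
y₂ = 7.39 × 2.58 = 19.1 ft.
Tailwater y_tw = 18.9 ft: y_tw ≈ y₂, so the jump forms here.

y₂ = 19.1 ft; the jump forms here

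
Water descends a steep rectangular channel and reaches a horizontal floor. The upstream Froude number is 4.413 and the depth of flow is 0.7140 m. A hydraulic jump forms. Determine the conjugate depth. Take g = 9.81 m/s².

Fr₁ = 4.413 (given).
Sequent-depth ratio: y₂/y₁ = ½[√(1 + 8Fr₁²) − 1] = ½[√156.80 − 1] = 5.761.
y₂ = 5.761 × 0.7140 = 4.113 m.

y₂ = 4.113 m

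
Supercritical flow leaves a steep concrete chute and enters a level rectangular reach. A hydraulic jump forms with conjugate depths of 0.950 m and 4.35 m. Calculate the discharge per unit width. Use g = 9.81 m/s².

q = 10.4 m²/s

For a rectangular channel the momentum equation gives q² = ½·g·y₁·y₂·(y₁ + y₂) = ½×9.81×0.950×4.35×5.30 = 107.
q = √107 = 10.4 m²/s.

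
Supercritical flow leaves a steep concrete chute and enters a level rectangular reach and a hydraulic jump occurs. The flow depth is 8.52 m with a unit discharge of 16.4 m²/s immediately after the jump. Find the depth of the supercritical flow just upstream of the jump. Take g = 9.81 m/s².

V₂ = q/y₂ = 16.4/8.52 = 1.92 m/s; Fr₂ = V₂/√(g·y₂) = 0.211.
The Bélanger relation is symmetric: y₁/y₂ = ½[√(1 + 8Fr₂²) − 1] = ½[√1.355 − 1] = 0.0819.
y₁ = 0.0819 × 8.52 = 0.698 m.

y₁ = 0.698 m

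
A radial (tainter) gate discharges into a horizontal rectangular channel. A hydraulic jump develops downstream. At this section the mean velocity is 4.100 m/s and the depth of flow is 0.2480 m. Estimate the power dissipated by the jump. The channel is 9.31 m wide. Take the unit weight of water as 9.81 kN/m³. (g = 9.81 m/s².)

P = 20.20 kW

Fr₁ = V₁/√(g·y₁) = 4.100/√(9.81×0.2480) = 2.629.
From the momentum equation for a rectangular channel, y₂/y₁ = ½[√(1 + 8Fr₁²) − 1] = ½[√56.276 − 1] = 3.251.
y₂ = 3.251 × 0.2480 = 0.8062 m.
q = V₁·y₁ = 4.100 × 0.2480 = 1.017 m²/s. V₂ = q/y₂ = 1.017/0.8062 = 1.261 m/s. E₁ = y₁ + V₁²/2g = 1.105 m; E₂ = y₂ + V₂²/2g = 0.8873 m. ΔE = E₁ − E₂ = 0.2175 m.
Q = q·b = 1.017 × 9.31 = 9.466 m³/s. P = γ·Q·ΔE = 9.81 × 9.466 × 0.2175 = 20.20 kW.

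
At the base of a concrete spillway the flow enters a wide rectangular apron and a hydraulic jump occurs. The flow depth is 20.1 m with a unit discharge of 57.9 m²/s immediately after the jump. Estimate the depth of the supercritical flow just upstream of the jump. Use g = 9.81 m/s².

y₁ = 1.57 m

V₂ = q/y₂ = 57.9/20.1 = 2.88 m/s; Fr₂ = V₂/√(g·y₂) = 0.205.
Since the conjugate-depth ratio holds either way, y₁/y₂ = ½[√(1 + 8Fr₂²) − 1] = ½[√1.337 − 1] = 0.0781.
y₁ = 0.0781 × 20.1 = 1.57 m.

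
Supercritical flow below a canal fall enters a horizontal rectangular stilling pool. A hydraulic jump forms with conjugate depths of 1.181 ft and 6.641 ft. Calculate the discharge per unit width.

For a rectangular channel the momentum equation gives q² = ½·g·y₁·y₂·(y₁ + y₂) = ½×32.2×1.181×6.641×7.822 = 987.7.
q = √987.7 = 31.43 ft²/s.

q = 31.43 ft²/s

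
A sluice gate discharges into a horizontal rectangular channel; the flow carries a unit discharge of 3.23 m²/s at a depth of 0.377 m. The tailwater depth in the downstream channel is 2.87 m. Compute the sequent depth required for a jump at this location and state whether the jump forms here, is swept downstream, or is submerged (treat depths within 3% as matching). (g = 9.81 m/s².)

y₂ = 2.19 m; the jump is submerged

V₁ = q/y₁ = 3.23/0.377 = 8.57 m/s. Fr₁ = V₁/√(g·y₁) = 8.57/√(9.81×0.377) = 4.46.
Bélanger equation: y₂/y₁ = ½[√(1 + 8Fr₁²) − 1] = ½[√159.8 − 1] = 5.82.
y₂ = 5.82 × 0.377 = 2.19 m.
Tailwater y_tw = 2.87 m: y_tw > y₂, so the jump is submerged.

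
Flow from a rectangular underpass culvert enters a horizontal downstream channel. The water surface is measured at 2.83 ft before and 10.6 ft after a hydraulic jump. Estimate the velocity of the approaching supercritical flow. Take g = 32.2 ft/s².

For a rectangular channel the momentum equation gives q² = ½·g·y₁·y₂·(y₁ + y₂) = ½×32.2×2.83×10.6×13.4 = 6486.
q = √6486 = 80.5 ft²/s.
V₁ = q/y₁ = 80.5/2.83 = 28.5 ft/s.

V₁ = 28.5 ft/s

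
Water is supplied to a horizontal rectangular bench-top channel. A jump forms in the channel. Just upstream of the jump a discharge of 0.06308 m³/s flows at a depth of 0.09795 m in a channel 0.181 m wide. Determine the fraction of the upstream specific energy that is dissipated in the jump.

q = Q/b = 0.06308/0.181 = 0.3485 m²/s; V₁ = q/y₁ = 3.558 m/s. Fr₁ = V₁/√(g·y₁) = 3.630.
By Bélanger, y₂/y₁ = ½[√(1 + 8Fr₁²) − 1] = ½[√106.40 − 1] = 4.657.
y₂ = 4.657 × 0.09795 = 0.4562 m.
E₁ = y₁ + V₁²/2g = 0.7432 m. ΔE = (y₂ − y₁)³/(4y₁y₂) = 0.2572 m. ΔE/E₁ = 0.2572/0.7432 = 0.346.

ΔE/E₁ = 0.346 (34.6%)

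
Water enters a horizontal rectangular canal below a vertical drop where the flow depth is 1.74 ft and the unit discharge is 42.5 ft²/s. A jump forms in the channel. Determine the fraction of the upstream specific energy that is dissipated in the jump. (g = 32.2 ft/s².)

V₁ = q/y₁ = 42.5/1.74 = 24.4 ft/s. Fr₁ = V₁/√(g·y₁) = 24.4/√(32.2×1.74) = 3.26.
From the momentum equation for a rectangular channel, y₂/y₁ = ½[√(1 + 8Fr₁²) − 1] = ½[√86.19 − 1] = 4.14.
y₂ = 4.14 × 1.74 = 7.21 ft.
E₁ = y₁ + V₁²/2g = 11.0 ft. ΔE = (y₂ − y₁)³/(4y₁y₂) = 3.26 ft. ΔE/E₁ = 3.26/11.0 = 0.296.

ΔE/E₁ = 0.296 (29.6%)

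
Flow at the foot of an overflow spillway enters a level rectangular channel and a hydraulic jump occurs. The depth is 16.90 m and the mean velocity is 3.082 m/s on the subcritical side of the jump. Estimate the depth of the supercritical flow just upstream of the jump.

y₁ = 1.754 m

Fr₂ = V₂/√(g·y₂) = 3.082/√(9.81×16.90) = 0.2394.
The Bélanger relation is symmetric: y₁/y₂ = ½[√(1 + 8Fr₂²) − 1] = ½[√1.4584 − 1] = 0.1038.
y₁ = 0.1038 × 16.90 = 1.754 m.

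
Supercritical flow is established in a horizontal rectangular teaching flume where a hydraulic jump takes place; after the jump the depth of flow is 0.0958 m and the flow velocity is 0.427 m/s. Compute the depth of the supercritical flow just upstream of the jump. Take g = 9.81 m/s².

Fr₂ = V₂/√(g·y₂) = 0.427/√(9.81×0.0958) = 0.440.
Since the conjugate-depth ratio holds either way, y₁/y₂ = ½[√(1 + 8Fr₂²) − 1] = ½[√2.552 − 1] = 0.299.
y₁ = 0.299 × 0.0958 = 0.0286 m.

y₁ = 0.0286 m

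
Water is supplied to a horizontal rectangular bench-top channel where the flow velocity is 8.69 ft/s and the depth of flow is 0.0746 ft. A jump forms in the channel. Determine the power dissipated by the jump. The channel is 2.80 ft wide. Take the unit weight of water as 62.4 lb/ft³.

Fr₁ = V₁/√(g·y₁) = 8.69/√(32.2×0.0746) = 5.61.
From the momentum equation for a rectangular channel, y₂/y₁ = ½[√(1 + 8Fr₁²) − 1] = ½[√252.5 − 1] = 7.45.
y₂ = 7.45 × 0.0746 = 0.555 ft.
Head loss: ΔE = (y₂ − y₁)³/(4y₁y₂) = (0.555 − 0.0746)³/(4×0.0746×0.555) = 0.111/0.166 = 0.671 ft.
q = V₁·y₁ = 8.69 × 0.0746 = 0.648 ft²/s. Q = q·b = 0.648 × 2.80 = 1.82 cfs. P = γ·Q·ΔE/550 = 62.4 × 1.82 × 0.671 / 550 = 0.138 hp.

P = 0.138 hp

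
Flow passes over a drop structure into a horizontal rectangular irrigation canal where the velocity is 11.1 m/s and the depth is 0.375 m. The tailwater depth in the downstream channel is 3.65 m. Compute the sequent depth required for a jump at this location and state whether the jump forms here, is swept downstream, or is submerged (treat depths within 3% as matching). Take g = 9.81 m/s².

y₂ = 2.89 m; the jump is submerged

Fr₁ = V₁/√(g·y₁) = 11.1/√(9.81×0.375) = 5.79.
Sequent-depth ratio: y₂/y₁ = ½[√(1 + 8Fr₁²) − 1] = ½[√268.9 − 1] = 7.70.
y₂ = 7.70 × 0.375 = 2.89 m.
Tailwater y_tw = 3.65 m: y_tw > y₂, so the jump is submerged.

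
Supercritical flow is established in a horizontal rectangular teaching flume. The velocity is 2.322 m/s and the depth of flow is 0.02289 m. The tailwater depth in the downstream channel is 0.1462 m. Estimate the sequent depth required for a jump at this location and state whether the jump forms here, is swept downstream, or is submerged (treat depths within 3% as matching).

y₂ = 0.1476 m; the jump forms here

Fr₁ = V₁/√(g·y₁) = 2.322/√(9.81×0.02289) = 4.900.
By Bélanger, y₂/y₁ = ½[√(1 + 8Fr₁²) − 1] = ½[√193.09 − 1] = 6.448.
y₂ = 6.448 × 0.02289 = 0.1476 m.
Tailwater y_tw = 0.1462 m: y_tw ≈ y₂, so the jump forms here.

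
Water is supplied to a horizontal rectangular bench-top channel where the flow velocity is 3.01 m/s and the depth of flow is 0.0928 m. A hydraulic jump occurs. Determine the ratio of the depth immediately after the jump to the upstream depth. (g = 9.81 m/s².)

Fr₁ = V₁/√(g·y₁) = 3.01/√(9.81×0.0928) = 3.15.
Sequent-depth ratio: y₂/y₁ = ½[√(1 + 8Fr₁²) − 1] = ½[√80.62 − 1] = 3.99.

y₂/y₁ = 3.99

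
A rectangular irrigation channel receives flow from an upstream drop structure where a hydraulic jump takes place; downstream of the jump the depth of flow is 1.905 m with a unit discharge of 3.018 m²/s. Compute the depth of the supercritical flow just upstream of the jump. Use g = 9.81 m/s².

V₂ = q/y₂ = 3.018/1.905 = 1.584 m/s; Fr₂ = V₂/√(g·y₂) = 0.3665.
From the momentum equation (using Fr₂), y₁/y₂ = ½[√(1 + 8Fr₂²) − 1] = ½[√2.0744 − 1] = 0.2201.
y₁ = 0.2201 × 1.905 = 0.4194 m.

y₁ = 0.4194 m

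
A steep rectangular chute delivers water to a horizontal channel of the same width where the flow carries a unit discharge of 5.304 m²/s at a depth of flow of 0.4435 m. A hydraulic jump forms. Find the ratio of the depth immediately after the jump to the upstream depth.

V₁ = q/y₁ = 5.304/0.4435 = 11.96 m/s. Fr₁ = V₁/√(g·y₁) = 11.96/√(9.81×0.4435) = 5.734.
Sequent-depth ratio: y₂/y₁ = ½[√(1 + 8Fr₁²) − 1] = ½[√263.99 − 1] = 7.624.

y₂/y₁ = 7.624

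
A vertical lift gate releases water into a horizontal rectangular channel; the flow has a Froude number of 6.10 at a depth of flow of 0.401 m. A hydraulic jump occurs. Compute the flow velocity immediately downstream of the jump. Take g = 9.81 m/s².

V₂ = 1.49 m/s

Fr₁ = 6.10 (given).
Sequent-depth ratio: y₂/y₁ = ½[√(1 + 8Fr₁²) − 1] = ½[√298.7 − 1] = 8.14.
y₂ = 8.14 × 0.401 = 3.26 m.
V₁ = Fr₁·√(g·y₁) = 6.10×√(9.81×0.401) = 12.1 m/s; q = V₁·y₁ = 4.85 m²/s.
V₂ = q/y₂ = 4.85/3.26 = 1.49 m/s.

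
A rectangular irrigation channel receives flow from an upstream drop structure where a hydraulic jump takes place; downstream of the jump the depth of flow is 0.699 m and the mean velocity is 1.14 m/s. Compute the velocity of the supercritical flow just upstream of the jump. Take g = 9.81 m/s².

Fr₂ = V₂/√(g·y₂) = 1.14/√(9.81×0.699) = 0.435.
From the momentum equation (using Fr₂), y₁/y₂ = ½[√(1 + 8Fr₂²) − 1] = ½[√2.516 − 1] = 0.293.
y₁ = 0.293 × 0.699 = 0.205 m.
V₁ = q/y₁ = 0.797/0.205 = 3.89 m/s.

V₁ = 3.89 m/s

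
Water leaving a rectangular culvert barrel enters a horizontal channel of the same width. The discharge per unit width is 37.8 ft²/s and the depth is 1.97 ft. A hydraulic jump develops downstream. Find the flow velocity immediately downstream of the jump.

V₂ = 6.52 ft/s

V₁ = q/y₁ = 37.8/1.97 = 19.2 ft/s. Fr₁ = V₁/√(g·y₁) = 19.2/√(32.2×1.97) = 2.41.
Bélanger equation: y₂/y₁ = ½[√(1 + 8Fr₁²) − 1] = ½[√47.43 − 1] = 2.94.
y₂ = 2.94 × 1.97 = 5.80 ft.
V₂ = q/y₂ = 37.8/5.80 = 6.52 ft/s.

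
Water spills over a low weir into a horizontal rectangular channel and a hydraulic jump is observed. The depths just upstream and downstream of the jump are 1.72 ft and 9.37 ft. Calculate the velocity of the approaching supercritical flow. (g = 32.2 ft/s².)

For a rectangular channel the momentum equation gives q² = ½·g·y₁·y₂·(y₁ + y₂) = ½×32.2×1.72×9.37×11.1 = 2878.
q = √2878 = 53.6 ft²/s.
V₁ = q/y₁ = 53.6/1.72 = 31.2 ft/s.

V₁ = 31.2 ft/s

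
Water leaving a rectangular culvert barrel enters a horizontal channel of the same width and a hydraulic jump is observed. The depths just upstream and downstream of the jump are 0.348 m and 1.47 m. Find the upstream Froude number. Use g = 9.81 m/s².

For a rectangular channel the momentum equation gives q² = ½·g·y₁·y₂·(y₁ + y₂) = ½×9.81×0.348×1.47×1.82 = 4.56.
q = √4.56 = 2.14 m²/s.
V₁ = q/y₁ = 6.14 m/s; Fr₁ = V₁/√(g·y₁) = 3.32.

Fr₁ = 3.32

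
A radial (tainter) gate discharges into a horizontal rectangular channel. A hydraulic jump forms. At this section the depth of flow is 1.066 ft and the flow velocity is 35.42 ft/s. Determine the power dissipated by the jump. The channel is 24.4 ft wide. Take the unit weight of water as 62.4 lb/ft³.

P = 1218 hp

Fr₁ = V₁/√(g·y₁) = 35.42/√(32.2×1.066) = 6.046.
By Bélanger, y₂/y₁ = ½[√(1 + 8Fr₁²) − 1] = ½[√293.40 − 1] = 8.064.
y₂ = 8.064 × 1.066 = 8.597 ft.
q = V₁·y₁ = 35.42 × 1.066 = 37.76 ft²/s. V₂ = q/y₂ = 37.76/8.597 = 4.392 ft/s. E₁ = y₁ + V₁²/2g = 20.55 ft; E₂ = y₂ + V₂²/2g = 8.896 ft. ΔE = E₁ − E₂ = 11.65 ft.
Q = q·b = 37.76 × 24.4 = 921.3 cfs. P = γ·Q·ΔE/550 = 62.4 × 921.3 × 11.65 / 550 = 1218 hp.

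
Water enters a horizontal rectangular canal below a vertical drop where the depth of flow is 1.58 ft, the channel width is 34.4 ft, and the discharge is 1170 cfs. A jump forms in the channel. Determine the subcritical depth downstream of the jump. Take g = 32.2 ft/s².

q = Q/b = 1170/34.4 = 34.0 ft²/s; V₁ = q/y₁ = 21.5 ft/s. Fr₁ = V₁/√(g·y₁) = 3.02.
Conjugate-depth relation: y₂/y₁ = ½[√(1 + 8Fr₁²) − 1] = ½[√73.86 − 1] = 3.80.
y₂ = 3.80 × 1.58 = 6.00 ft.

y₂ = 6.00 ft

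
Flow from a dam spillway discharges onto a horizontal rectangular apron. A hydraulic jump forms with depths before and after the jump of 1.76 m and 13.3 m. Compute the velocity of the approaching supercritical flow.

V₁ = 23.6 m/s

For a rectangular channel the momentum equation gives q² = ½·g·y₁·y₂·(y₁ + y₂) = ½×9.81×1.76×13.3×15.1 = 1729.
q = √1729 = 41.6 m²/s.
V₁ = q/y₁ = 41.6/1.76 = 23.6 m/s.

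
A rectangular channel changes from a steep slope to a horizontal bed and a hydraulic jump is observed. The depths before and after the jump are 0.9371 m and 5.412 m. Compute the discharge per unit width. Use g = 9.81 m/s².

For a rectangular channel the momentum equation gives q² = ½·g·y₁·y₂·(y₁ + y₂) = ½×9.81×0.9371×5.412×6.349 = 157.9.
q = √157.9 = 12.57 m²/s.

q = 12.57 m²/s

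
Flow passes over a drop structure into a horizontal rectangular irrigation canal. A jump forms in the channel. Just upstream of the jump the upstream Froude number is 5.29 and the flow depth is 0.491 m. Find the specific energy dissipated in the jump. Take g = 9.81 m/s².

Fr₁ = 5.29 (given).
Sequent-depth ratio: y₂/y₁ = ½[√(1 + 8Fr₁²) − 1] = ½[√224.9 − 1] = 7.00.
y₂ = 7.00 × 0.491 = 3.44 m.
V₁ = Fr₁·√(g·y₁) = 5.29×√(9.81×0.491) = 11.6 m/s; q = V₁·y₁ = 5.70 m²/s. V₂ = q/y₂ = 5.70/3.44 = 1.66 m/s. E₁ = y₁ + V₁²/2g = 7.36 m; E₂ = y₂ + V₂²/2g = 3.58 m. ΔE = E₁ − E₂ = 3.78 m.

ΔE = 3.78 m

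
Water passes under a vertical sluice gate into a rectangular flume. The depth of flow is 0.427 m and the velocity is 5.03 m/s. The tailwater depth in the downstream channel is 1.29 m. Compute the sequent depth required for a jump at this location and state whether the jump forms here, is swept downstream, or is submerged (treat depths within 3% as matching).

y₂ = 1.29 m; the jump forms here

Fr₁ = V₁/√(g·y₁) = 5.03/√(9.81×0.427) = 2.46.
By Bélanger, y₂/y₁ = ½[√(1 + 8Fr₁²) − 1] = ½[√49.32 − 1] = 3.01.
y₂ = 3.01 × 0.427 = 1.29 m.
Tailwater y_tw = 1.29 m: y_tw ≈ y₂, so the jump forms here.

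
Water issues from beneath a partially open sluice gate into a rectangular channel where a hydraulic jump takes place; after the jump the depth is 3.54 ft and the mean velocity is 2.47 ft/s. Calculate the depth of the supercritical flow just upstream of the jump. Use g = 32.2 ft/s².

y₁ = 0.345 ft

Fr₂ = V₂/√(g·y₂) = 2.47/√(32.2×3.54) = 0.231.
Since the conjugate-depth ratio holds either way, y₁/y₂ = ½[√(1 + 8Fr₂²) − 1] = ½[√1.428 − 1] = 0.0975.
y₁ = 0.0975 × 3.54 = 0.345 ft.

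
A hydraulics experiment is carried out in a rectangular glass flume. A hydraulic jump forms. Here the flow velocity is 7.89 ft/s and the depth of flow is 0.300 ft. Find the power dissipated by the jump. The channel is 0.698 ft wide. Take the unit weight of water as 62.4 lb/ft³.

Fr₁ = V₁/√(g·y₁) = 7.89/√(32.2×0.300) = 2.54.
From the momentum equation for a rectangular channel, y₂/y₁ = ½[√(1 + 8Fr₁²) − 1] = ½[√52.55 − 1] = 3.12.
y₂ = 3.12 × 0.300 = 0.937 ft.
q = V₁·y₁ = 7.89 × 0.300 = 2.37 ft²/s. V₂ = q/y₂ = 2.37/0.937 = 2.53 ft/s. E₁ = y₁ + V₁²/2g = 1.27 ft; E₂ = y₂ + V₂²/2g = 1.04 ft. ΔE = E₁ − E₂ = 0.230 ft.
Q = q·b = 2.37 × 0.698 = 1.65 cfs. P = γ·Q·ΔE/550 = 62.4 × 1.65 × 0.230 / 550 = 0.0432 hp.

P = 0.0432 hp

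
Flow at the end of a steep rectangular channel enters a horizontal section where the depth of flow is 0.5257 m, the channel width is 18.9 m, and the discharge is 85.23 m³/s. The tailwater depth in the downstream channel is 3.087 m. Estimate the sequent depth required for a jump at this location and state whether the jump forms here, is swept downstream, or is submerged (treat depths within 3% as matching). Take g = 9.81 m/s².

q = Q/b = 85.23/18.9 = 4.510 m²/s; V₁ = q/y₁ = 8.578 m/s. Fr₁ = V₁/√(g·y₁) = 3.777.
From the momentum equation for a rectangular channel, y₂/y₁ = ½[√(1 + 8Fr₁²) − 1] = ½[√115.15 − 1] = 4.865.
y₂ = 4.865 × 0.5257 = 2.558 m.
Tailwater y_tw = 3.087 m: y_tw > y₂, so the jump is submerged.

y₂ = 2.558 m; the jump is submerged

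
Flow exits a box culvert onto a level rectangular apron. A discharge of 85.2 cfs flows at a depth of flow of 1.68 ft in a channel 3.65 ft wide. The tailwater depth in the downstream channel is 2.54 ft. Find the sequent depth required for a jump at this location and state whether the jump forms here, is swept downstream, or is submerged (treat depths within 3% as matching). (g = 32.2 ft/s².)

y₂ = 3.73 ft; the jump is swept downstream

q = Q/b = 85.2/3.65 = 23.3 ft²/s; V₁ = q/y₁ = 13.9 ft/s. Fr₁ = V₁/√(g·y₁) = 1.89.
Bélanger equation: y₂/y₁ = ½[√(1 + 8Fr₁²) − 1] = ½[√29.55 − 1] = 2.22.
y₂ = 2.22 × 1.68 = 3.73 ft.
Tailwater y_tw = 2.54 ft: y_tw < y₂, so the jump is swept downstream.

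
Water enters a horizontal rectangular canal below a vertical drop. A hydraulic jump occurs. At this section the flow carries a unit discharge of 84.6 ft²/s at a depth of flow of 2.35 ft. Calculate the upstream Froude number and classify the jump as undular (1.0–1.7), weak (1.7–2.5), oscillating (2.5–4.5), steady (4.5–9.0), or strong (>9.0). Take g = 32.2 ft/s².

Fr₁ = 4.14; oscillating jump

V₁ = q/y₁ = 84.6/2.35 = 36.0 ft/s. Fr₁ = V₁/√(g·y₁) = 36.0/√(32.2×2.35) = 4.14.
Fr₁ = 4.14 lies in the oscillating range.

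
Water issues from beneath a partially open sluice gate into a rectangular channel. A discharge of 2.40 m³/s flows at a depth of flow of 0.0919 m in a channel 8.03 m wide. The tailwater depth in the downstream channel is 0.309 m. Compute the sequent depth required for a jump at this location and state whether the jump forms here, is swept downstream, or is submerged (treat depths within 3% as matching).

y₂ = 0.402 m; the jump is swept downstream

q = Q/b = 2.40/8.03 = 0.299 m²/s; V₁ = q/y₁ = 3.25 m/s. Fr₁ = V₁/√(g·y₁) = 3.43.
Sequent-depth ratio: y₂/y₁ = ½[√(1 + 8Fr₁²) − 1] = ½[√94.86 − 1] = 4.37.
y₂ = 4.37 × 0.0919 = 0.402 m.
Tailwater y_tw = 0.309 m: y_tw < y₂, so the jump is swept downstream.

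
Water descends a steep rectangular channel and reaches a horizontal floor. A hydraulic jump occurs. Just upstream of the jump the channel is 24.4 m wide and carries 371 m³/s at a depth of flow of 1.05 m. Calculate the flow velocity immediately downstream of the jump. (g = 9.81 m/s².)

V₂ = 2.45 m/s

q = Q/b = 371/24.4 = 15.2 m²/s; V₁ = q/y₁ = 14.5 m/s. Fr₁ = V₁/√(g·y₁) = 4.51.
By Bélanger, y₂/y₁ = ½[√(1 + 8Fr₁²) − 1] = ½[√163.9 − 1] = 5.90.
y₂ = 5.90 × 1.05 = 6.20 m.
V₂ = q/y₂ = 15.2/6.20 = 2.45 m/s.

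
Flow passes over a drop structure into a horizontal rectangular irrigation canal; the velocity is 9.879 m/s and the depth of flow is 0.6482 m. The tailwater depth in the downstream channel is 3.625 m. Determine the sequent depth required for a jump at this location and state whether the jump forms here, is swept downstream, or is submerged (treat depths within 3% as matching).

Fr₁ = V₁/√(g·y₁) = 9.879/√(9.81×0.6482) = 3.918.
From the momentum equation for a rectangular channel, y₂/y₁ = ½[√(1 + 8Fr₁²) − 1] = ½[√123.78 − 1] = 5.063.
y₂ = 5.063 × 0.6482 = 3.282 m.
Tailwater y_tw = 3.625 m: y_tw > y₂, so the jump is submerged.

y₂ = 3.282 m; the jump is submerged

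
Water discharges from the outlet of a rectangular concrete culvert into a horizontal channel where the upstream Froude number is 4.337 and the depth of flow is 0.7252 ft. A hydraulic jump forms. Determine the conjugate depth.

Fr₁ = 4.337 (given).
From the momentum equation for a rectangular channel, y₂/y₁ = ½[√(1 + 8Fr₁²) − 1] = ½[√151.48 − 1] = 5.654.
y₂ = 5.654 × 0.7252 = 4.100 ft.

y₂ = 4.100 ft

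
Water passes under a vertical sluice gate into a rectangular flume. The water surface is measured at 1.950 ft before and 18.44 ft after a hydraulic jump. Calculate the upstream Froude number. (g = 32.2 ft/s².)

Fr₁ = 7.031

For a rectangular channel the momentum equation gives q² = ½·g·y₁·y₂·(y₁ + y₂) = ½×32.2×1.950×18.44×20.39 = 11804.
q = √11804 = 108.6 ft²/s.
V₁ = q/y₁ = 55.72 ft/s; Fr₁ = V₁/√(g·y₁) = 7.031.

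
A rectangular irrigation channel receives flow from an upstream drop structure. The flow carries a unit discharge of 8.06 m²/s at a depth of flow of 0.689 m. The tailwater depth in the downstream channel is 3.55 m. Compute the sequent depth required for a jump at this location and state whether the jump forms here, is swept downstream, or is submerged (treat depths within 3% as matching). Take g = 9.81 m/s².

V₁ = q/y₁ = 8.06/0.689 = 11.7 m/s. Fr₁ = V₁/√(g·y₁) = 11.7/√(9.81×0.689) = 4.50.
Conjugate-depth relation: y₂/y₁ = ½[√(1 + 8Fr₁²) − 1] = ½[√163.0 − 1] = 5.88.
y₂ = 5.88 × 0.689 = 4.05 m.
Tailwater y_tw = 3.55 m: y_tw < y₂, so the jump is swept downstream.

y₂ = 4.05 m; the jump is swept downstream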